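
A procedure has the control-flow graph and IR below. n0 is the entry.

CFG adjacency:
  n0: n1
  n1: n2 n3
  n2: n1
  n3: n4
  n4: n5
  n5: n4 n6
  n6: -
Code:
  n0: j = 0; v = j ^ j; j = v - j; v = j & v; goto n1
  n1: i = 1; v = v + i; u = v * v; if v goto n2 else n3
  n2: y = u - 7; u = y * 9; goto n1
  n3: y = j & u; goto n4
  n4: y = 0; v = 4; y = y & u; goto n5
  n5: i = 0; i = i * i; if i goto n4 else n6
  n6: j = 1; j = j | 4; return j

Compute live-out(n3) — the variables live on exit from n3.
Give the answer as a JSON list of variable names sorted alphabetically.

Answer: ["u"]

Working:
def/use:
  n0 def {j,v} use ∅
  n1 def {i,u,v} use {v}
  n2 def {u,y} use {u}
  n3 def {y} use {j,u}
  n4 def {v,y} use {u}
  n5 def {i} use ∅
  n6 def {j} use ∅

Live sets:
  live n0: ∅→{j,v}
  live n1: {j,v}→{j,u,v}
  live n2: {j,u,v}→{j,v}
  live n3: {j,u}→{u}
  live n4: {u}→{u}
  live n5: {u}→{u}
  live n6: ∅→∅

live-out(n3) = ["u"]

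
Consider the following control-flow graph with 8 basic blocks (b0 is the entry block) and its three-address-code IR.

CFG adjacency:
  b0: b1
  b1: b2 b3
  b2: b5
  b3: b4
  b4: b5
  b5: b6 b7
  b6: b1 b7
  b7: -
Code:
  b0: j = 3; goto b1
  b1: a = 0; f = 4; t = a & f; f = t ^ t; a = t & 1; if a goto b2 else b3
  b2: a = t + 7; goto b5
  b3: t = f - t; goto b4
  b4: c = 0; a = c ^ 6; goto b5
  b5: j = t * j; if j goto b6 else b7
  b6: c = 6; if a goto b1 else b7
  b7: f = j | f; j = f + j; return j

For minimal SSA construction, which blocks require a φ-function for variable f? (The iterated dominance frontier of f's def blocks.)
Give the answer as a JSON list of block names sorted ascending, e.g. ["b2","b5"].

Answer: ["b1"]

Working:
idom tree: b1←b0 b2←b1 b3←b1 b4←b3 b5←b1 b6←b5 b7←b5
Dom∩ at merges:
  b1: preds {b0,b6}: {b0} ∩ {b0,b1,b5,b6} = {b0}; idom=b0
  b5: preds {b2,b4}: {b0,b1,b2} ∩ {b0,b1,b3,b4} = {b0,b1}; idom=b1
  b7: preds {b5,b6}: {b0,b1,b5} ∩ {b0,b1,b5,b6} = {b0,b1,b5}; idom=b5

DF walk-up:
  b1←b0: walk · to b0
  b1←b6: walk b6→b5→b1 to b0
  b5←b2: walk b2 to b1
  b5←b4: walk b4→b3 to b1
  b7←b5: walk · to b5
  b7←b6: walk b6 to b5
  b0: DF=∅
  b1: DF={b1}
  b2: DF={b5}
  b3: DF={b5}
  b4: DF={b5}
  b5: DF={b1}
  b6: DF={b1,b7}
  b7: DF=∅

φ for f: defs {b1,b7}
  DF⁺ = {b1}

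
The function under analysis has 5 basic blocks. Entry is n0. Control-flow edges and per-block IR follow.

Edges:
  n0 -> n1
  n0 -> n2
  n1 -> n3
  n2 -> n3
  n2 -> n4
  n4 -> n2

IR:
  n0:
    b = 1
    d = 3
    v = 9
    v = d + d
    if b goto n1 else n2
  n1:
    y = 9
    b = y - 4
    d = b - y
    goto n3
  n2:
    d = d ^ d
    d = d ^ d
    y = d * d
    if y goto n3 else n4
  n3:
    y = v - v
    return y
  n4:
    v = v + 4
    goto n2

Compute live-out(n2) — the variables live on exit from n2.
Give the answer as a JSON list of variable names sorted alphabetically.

def/use:
  n0: {b,d,v} / ∅
  n1: {b,d,y} / ∅
  n2: {d,y} / {d}
  n3: {y} / {v}
  n4: {v} / {v}

Backward fixpoint:
  n0: in=∅ out={d,v}
  n1: in={v} out={v}
  n2: in={d,v} out={d,v}
  n3: in={v} out=∅
  n4: in={d,v} out={d,v}

live-out(n2) = ["d", "v"]

Answer: ["d", "v"]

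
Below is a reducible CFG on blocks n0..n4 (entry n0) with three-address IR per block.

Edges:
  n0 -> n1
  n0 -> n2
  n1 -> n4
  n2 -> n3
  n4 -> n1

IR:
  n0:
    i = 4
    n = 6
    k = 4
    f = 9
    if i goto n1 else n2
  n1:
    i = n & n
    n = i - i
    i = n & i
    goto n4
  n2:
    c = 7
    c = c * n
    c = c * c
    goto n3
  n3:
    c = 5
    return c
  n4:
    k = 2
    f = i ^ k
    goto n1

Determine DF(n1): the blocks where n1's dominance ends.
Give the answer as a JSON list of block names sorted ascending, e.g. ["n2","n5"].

Answer: ["n1"]

Analysis:
idom tree: n1←n0 n2←n0 n3←n2 n4←n1
Dom∩ at merges:
  n1: preds {n0,n4}: {n0} ∩ {n0,n1,n4} = {n0}; idom=n0

Frontier:
  join n1 pred n0: · stop@n0
  join n1 pred n4: n4→n1 stop@n0
  n0 → ∅
  n1 → {n1}
  n2 → ∅
  n3 → ∅
  n4 → {n1}

DF(n1) = ["n1"]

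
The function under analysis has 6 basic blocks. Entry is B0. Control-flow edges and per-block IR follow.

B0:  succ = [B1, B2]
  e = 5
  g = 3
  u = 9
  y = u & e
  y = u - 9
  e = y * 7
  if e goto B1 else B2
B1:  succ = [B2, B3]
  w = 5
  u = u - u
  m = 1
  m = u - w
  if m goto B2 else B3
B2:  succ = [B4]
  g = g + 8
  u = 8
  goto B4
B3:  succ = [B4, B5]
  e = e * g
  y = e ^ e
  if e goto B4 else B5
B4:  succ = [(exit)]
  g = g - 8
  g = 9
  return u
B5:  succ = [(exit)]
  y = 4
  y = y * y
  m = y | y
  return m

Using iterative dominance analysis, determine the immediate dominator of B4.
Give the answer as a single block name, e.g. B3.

idom tree: B1←B0 B2←B0 B3←B1 B4←B0 B5←B3
Dom at joins:
  B2: preds {B0,B1}: {B0} ∩ {B0,B1} = {B0}; idom=B0
  B4: preds {B2,B3}: {B0,B2} ∩ {B0,B1,B3} = {B0}; idom=B0

idom(B4) = B0

Answer: B0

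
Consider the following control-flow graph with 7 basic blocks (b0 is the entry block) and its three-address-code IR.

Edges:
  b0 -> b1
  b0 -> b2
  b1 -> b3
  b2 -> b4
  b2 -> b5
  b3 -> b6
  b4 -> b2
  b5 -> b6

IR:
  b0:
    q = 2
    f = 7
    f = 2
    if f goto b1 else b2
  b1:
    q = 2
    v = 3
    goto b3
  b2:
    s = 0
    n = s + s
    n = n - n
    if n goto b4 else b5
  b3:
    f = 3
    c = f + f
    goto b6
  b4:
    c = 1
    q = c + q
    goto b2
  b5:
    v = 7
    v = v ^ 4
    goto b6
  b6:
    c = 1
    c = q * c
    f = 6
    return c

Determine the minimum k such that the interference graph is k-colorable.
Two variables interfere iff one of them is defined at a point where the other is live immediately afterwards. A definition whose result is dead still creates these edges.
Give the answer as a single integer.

Answer: 3

Derivation:
Per-block:
  b0: def={f,q} ue=∅
  b1: def={q,v} ue=∅
  b2: def={n,s} ue=∅
  b3: def={c,f} ue=∅
  b4: def={c,q} ue={q}
  b5: def={v} ue=∅
  b6: def={c,f} ue={q}

Backward fixpoint:
  b0 li=∅ lo={q}
  b1 li=∅ lo={q}
  b2 li={q} lo={q}
  b3 li={q} lo={q}
  b4 li={q} lo={q}
  b5 li={q} lo={q}
  b6 li={q} lo=∅

Interference:
  c↔{f,q}
  f↔{c,q}
  n↔{q}
  q↔{c,f,n,s,v}
  s↔{q}
  v↔{q}

Chromatic number:
  {c,f,q} pairwise interfere (3-clique) ⇒ χ ≥ 3
  3-colouring: c0={q}  c1={c,n,s,v}  c2={f}
  χ = 3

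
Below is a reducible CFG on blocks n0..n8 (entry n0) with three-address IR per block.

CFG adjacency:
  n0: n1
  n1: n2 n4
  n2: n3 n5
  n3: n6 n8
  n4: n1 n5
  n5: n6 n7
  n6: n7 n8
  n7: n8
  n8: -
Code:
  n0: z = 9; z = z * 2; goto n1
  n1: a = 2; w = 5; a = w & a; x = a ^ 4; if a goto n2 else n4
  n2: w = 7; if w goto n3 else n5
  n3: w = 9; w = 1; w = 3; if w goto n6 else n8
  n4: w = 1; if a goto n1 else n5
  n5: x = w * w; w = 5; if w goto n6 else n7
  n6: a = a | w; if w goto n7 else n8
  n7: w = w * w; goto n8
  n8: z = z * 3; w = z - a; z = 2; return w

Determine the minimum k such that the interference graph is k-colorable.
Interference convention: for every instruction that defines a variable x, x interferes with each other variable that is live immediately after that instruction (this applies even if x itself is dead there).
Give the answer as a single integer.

def/use:
  n0: {z} / ∅
  n1: {a,w,x} / ∅
  n2: {w} / ∅
  n3: {w} / ∅
  n4: {w} / {a}
  n5: {w,x} / {w}
  n6: {a} / {a,w}
  n7: {w} / {w}
  n8: {w,z} / {a,z}

Backward fixpoint:
  n0 li=∅ lo={z}
  n1 li={z} lo={a,z}
  n2 li={a,z} lo={a,w,z}
  n3 li={a,z} lo={a,w,z}
  n4 li={a,z} lo={a,w,z}
  n5 li={a,w,z} lo={a,w,z}
  n6 li={a,w,z} lo={a,w,z}
  n7 li={a,w,z} lo={a,z}
  n8 li={a,z} lo=∅

Interference:
  a: {w,x,z}
  w: {a,z}
  x: {a,z}
  z: {a,w,x}

Registers:
  {a,w,z} pairwise interfere (3-clique) ⇒ χ ≥ 3
  3-colouring: c0={a}  c1={z}  c2={w,x}
  χ = 3

Answer: 3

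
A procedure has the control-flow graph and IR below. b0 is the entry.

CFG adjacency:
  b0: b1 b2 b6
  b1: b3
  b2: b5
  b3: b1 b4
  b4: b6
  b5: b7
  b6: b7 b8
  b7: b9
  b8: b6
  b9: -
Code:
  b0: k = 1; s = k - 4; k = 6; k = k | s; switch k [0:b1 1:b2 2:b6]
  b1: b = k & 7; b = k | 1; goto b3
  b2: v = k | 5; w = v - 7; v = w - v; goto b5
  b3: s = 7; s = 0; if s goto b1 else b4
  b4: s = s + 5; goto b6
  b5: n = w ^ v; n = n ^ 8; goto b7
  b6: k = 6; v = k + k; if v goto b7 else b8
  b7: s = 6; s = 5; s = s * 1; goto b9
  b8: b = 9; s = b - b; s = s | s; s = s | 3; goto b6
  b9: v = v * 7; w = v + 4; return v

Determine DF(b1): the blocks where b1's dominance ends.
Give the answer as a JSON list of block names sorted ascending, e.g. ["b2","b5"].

idom tree: b1←b0 b2←b0 b3←b1 b4←b3 b5←b2 b6←b0 b7←b0 b8←b6 b9←b7
Join-block Dom:
  b1: preds {b0,b3}: {b0} ∩ {b0,b1,b3} = {b0}; idom=b0
  b6: preds {b0,b4,b8}: {b0} ∩ {b0,b1,b3,b4} ∩ {b0,b6,b8} = {b0}; idom=b0
  b7: preds {b5,b6}: {b0,b2,b5} ∩ {b0,b6} = {b0}; idom=b0

Frontier:
  join b1 pred b0: · stop@b0
  join b1 pred b3: b3→b1 stop@b0
  join b6 pred b0: · stop@b0
  join b6 pred b4: b4→b3→b1 stop@b0
  join b6 pred b8: b8→b6 stop@b0
  join b7 pred b5: b5→b2 stop@b0
  join b7 pred b6: b6 stop@b0
  b0: DF=∅
  b1: DF={b1,b6}
  b2: DF={b7}
  b3: DF={b1,b6}
  b4: DF={b6}
  b5: DF={b7}
  b6: DF={b6,b7}
  b7: DF=∅
  b8: DF={b6}
  b9: DF=∅

DF(b1) = ["b1", "b6"]

Answer: ["b1", "b6"]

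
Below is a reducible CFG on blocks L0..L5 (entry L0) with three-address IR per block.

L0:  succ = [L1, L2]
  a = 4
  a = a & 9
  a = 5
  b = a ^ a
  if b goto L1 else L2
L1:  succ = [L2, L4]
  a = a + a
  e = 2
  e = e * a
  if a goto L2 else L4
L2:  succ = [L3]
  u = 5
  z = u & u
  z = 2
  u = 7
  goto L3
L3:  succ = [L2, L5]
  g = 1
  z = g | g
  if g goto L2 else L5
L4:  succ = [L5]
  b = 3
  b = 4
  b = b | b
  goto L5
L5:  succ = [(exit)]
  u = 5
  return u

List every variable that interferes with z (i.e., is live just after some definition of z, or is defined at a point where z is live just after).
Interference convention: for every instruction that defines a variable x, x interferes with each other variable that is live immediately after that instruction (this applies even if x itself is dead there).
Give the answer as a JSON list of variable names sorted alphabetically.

Answer: ["g"]

Analysis:
def/use:
  L0: def={a,b} ue=∅
  L1: def={a,e} ue={a}
  L2: def={u,z} ue=∅
  L3: def={g,z} ue=∅
  L4: def={b} ue=∅
  L5: def={u} ue=∅

Backward fixpoint:
  L0: in=∅ out={a}
  L1: in={a} out=∅
  L2: in=∅ out=∅
  L3: in=∅ out=∅
  L4: in=∅ out=∅
  L5: in=∅ out=∅

Conflict graph:
  a: {b,e}
  b: {a}
  e: {a}
  g: {z}
  u: ∅
  z: {g}

N(z) = ["g"]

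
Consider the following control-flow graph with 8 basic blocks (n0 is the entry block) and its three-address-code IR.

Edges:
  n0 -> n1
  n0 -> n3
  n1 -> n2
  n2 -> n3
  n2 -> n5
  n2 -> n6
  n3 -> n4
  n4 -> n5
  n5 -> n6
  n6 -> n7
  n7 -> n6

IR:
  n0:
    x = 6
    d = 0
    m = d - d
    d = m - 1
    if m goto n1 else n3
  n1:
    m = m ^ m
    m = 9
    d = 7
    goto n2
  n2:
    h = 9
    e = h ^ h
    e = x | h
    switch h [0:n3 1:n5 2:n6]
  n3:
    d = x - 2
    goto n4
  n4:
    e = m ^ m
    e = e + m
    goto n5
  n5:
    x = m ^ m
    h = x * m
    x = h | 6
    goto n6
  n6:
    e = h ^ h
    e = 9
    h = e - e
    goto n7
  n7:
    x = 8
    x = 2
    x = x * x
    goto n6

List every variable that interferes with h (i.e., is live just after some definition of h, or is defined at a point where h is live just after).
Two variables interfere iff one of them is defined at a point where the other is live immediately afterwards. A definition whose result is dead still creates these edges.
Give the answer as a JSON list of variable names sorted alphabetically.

Block summaries:
  n0: def={d,m,x} ue=∅
  n1: def={d,m} ue={m}
  n2: def={e,h} ue={x}
  n3: def={d} ue={x}
  n4: def={e} ue={m}
  n5: def={h,x} ue={m}
  n6: def={e,h} ue={h}
  n7: def={x} ue=∅

Backward fixpoint:
  live n0: ∅→{m,x}
  live n1: {m,x}→{m,x}
  live n2: {m,x}→{h,m,x}
  live n3: {m,x}→{m}
  live n4: {m}→{m}
  live n5: {m}→{h}
  live n6: {h}→{h}
  live n7: {h}→{h}

Interfere edges:
  d — {m,x}
  e — {h,m,x}
  h — {e,m,x}
  m — {d,e,h,x}
  x — {d,e,h,m}

N(h) = ["e", "m", "x"]

Answer: ["e", "m", "x"]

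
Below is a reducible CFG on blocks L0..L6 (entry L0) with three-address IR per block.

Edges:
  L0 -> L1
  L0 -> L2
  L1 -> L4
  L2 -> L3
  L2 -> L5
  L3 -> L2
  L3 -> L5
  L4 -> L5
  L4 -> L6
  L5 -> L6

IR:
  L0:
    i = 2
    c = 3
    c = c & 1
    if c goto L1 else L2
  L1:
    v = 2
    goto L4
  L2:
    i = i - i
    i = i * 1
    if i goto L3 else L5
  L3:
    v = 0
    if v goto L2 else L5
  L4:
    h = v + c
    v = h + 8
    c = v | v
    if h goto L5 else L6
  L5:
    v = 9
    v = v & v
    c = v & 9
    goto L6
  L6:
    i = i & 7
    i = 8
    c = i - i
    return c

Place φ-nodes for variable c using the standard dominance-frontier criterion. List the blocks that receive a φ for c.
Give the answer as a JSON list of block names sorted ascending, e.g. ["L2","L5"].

Answer: ["L5", "L6"]

Derivation:
idom tree: L1←L0 L2←L0 L3←L2 L4←L1 L5←L0 L6←L0
Dom∩ at merges:
  L2: preds {L0,L3}: {L0} ∩ {L0,L2,L3} = {L0}; idom=L0
  L5: preds {L2,L3,L4}: {L0,L2} ∩ {L0,L2,L3} ∩ {L0,L1,L4} = {L0}; idom=L0
  L6: preds {L4,L5}: {L0,L1,L4} ∩ {L0,L5} = {L0}; idom=L0

Frontier:
  join L2 pred L0: · stop@L0
  join L2 pred L3: L3→L2 stop@L0
  join L5 pred L2: L2 stop@L0
  join L5 pred L3: L3→L2 stop@L0
  join L5 pred L4: L4→L1 stop@L0
  join L6 pred L4: L4→L1 stop@L0
  join L6 pred L5: L5 stop@L0
  L0 → ∅
  L1 → {L5,L6}
  L2 → {L2,L5}
  L3 → {L2,L5}
  L4 → {L5,L6}
  L5 → {L6}
  L6 → ∅

φ for c: defs {L0,L4,L5,L6}
  DF⁺ = {L5,L6}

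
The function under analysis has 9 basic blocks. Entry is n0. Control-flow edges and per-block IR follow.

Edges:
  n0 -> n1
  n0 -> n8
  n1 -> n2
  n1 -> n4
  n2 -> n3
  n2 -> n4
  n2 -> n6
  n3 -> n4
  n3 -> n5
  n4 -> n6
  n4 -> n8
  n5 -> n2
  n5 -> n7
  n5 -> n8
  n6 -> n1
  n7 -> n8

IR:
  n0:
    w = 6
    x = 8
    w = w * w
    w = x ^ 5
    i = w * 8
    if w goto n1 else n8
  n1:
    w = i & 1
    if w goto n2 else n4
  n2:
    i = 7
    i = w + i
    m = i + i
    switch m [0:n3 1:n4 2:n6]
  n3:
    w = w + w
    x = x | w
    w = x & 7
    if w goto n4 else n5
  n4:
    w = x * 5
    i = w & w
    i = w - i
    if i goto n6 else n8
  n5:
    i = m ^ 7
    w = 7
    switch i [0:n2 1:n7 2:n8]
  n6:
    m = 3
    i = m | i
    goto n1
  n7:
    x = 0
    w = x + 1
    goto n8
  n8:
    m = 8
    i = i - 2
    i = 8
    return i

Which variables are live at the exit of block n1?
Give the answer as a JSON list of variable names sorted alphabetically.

Answer: ["w", "x"]

Analysis:
Per-block:
  n0: def={i,w,x} ue=∅
  n1: def={w} ue={i}
  n2: def={i,m} ue={w}
  n3: def={w,x} ue={w,x}
  n4: def={i,w} ue={x}
  n5: def={i,w} ue={m}
  n6: def={i,m} ue={i}
  n7: def={w,x} ue=∅
  n8: def={i,m} ue={i}

Liveness:
  n0 li=∅ lo={i,x}
  n1 li={i,x} lo={w,x}
  n2 li={w,x} lo={i,m,w,x}
  n3 li={m,w,x} lo={m,x}
  n4 li={x} lo={i,x}
  n5 li={m,x} lo={i,w,x}
  n6 li={i,x} lo={i,x}
  n7 li={i} lo={i}
  n8 li={i} lo=∅

live-out(n1) = ["w", "x"]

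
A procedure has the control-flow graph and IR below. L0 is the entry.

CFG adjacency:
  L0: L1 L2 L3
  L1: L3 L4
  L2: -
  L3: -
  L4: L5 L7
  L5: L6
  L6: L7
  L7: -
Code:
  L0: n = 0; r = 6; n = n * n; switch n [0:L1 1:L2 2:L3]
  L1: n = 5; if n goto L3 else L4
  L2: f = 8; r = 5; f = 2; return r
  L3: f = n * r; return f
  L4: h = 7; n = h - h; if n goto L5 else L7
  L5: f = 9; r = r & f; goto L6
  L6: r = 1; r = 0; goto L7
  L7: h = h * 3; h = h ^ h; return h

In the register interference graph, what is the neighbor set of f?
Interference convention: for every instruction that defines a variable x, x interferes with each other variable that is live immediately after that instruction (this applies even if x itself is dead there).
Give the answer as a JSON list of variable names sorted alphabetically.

def/use:
  L0: def={n,r} ue=∅
  L1: def={n} ue=∅
  L2: def={f,r} ue=∅
  L3: def={f} ue={n,r}
  L4: def={h,n} ue=∅
  L5: def={f,r} ue={r}
  L6: def={r} ue=∅
  L7: def={h} ue={h}

Liveness:
  L0 li=∅ lo={n,r}
  L1 li={r} lo={n,r}
  L2 li=∅ lo=∅
  L3 li={n,r} lo=∅
  L4 li={r} lo={h,r}
  L5 li={h,r} lo={h}
  L6 li={h} lo={h}
  L7 li={h} lo=∅

Interference:
  f↔{h,r}
  h↔{f,n,r}
  n↔{h,r}
  r↔{f,h,n}

N(f) = ["h", "r"]

Answer: ["h", "r"]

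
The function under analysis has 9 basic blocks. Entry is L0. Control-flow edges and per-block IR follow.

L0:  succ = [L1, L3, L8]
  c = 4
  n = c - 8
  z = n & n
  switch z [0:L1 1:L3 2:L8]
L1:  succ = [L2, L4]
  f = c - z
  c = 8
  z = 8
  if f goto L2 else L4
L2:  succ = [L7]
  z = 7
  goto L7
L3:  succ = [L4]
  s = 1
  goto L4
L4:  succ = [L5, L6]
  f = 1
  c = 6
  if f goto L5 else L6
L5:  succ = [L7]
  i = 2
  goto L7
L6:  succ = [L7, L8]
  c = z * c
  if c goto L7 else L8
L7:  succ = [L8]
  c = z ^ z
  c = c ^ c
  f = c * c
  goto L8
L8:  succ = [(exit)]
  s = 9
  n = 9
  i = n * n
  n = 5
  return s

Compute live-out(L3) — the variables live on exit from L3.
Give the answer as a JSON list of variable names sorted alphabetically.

Per-block:
  L0: def={c,n,z} ue=∅
  L1: def={c,f,z} ue={c,z}
  L2: def={z} ue=∅
  L3: def={s} ue=∅
  L4: def={c,f} ue=∅
  L5: def={i} ue=∅
  L6: def={c} ue={c,z}
  L7: def={c,f} ue={z}
  L8: def={i,n,s} ue=∅

Live sets:
  L0: in=∅ out={c,z}
  L1: in={c,z} out={z}
  L2: in=∅ out={z}
  L3: in={z} out={z}
  L4: in={z} out={c,z}
  L5: in={z} out={z}
  L6: in={c,z} out={z}
  L7: in={z} out=∅
  L8: in=∅ out=∅

live-out(L3) = ["z"]

Answer: ["z"]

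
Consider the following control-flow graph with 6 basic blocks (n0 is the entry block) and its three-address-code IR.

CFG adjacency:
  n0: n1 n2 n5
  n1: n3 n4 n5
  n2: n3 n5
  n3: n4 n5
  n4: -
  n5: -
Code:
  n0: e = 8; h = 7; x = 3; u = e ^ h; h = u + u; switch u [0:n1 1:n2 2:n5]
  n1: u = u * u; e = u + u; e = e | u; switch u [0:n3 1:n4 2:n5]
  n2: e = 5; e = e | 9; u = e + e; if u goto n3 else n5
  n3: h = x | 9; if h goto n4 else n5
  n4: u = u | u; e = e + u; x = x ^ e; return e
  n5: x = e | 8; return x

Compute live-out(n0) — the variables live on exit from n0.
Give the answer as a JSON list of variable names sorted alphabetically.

def/use:
  n0: def={e,h,u,x} ue=∅
  n1: def={e,u} ue={u}
  n2: def={e,u} ue=∅
  n3: def={h} ue={x}
  n4: def={e,u,x} ue={e,u,x}
  n5: def={x} ue={e}

Backward fixpoint:
  n0 li=∅ lo={e,u,x}
  n1 li={u,x} lo={e,u,x}
  n2 li={x} lo={e,u,x}
  n3 li={e,u,x} lo={e,u,x}
  n4 li={e,u,x} lo=∅
  n5 li={e} lo=∅

live-out(n0) = ["e", "u", "x"]

Answer: ["e", "u", "x"]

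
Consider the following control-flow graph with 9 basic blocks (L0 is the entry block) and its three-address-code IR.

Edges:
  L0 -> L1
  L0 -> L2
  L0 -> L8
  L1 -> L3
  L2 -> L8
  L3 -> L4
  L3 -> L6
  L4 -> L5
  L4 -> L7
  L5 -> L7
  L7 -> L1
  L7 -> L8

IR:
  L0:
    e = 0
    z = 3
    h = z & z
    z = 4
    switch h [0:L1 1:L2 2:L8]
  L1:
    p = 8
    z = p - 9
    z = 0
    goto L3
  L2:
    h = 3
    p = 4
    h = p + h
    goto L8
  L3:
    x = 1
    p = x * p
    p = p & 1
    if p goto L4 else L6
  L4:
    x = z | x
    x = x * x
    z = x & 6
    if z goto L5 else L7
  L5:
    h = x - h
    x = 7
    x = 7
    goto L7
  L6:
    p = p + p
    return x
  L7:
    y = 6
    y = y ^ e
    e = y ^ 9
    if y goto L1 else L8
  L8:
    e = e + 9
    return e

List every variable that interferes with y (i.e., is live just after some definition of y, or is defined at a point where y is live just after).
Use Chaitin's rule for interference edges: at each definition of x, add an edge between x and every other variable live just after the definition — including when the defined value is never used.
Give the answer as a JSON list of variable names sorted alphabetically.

def/use:
  L0: def={e,h,z} ue=∅
  L1: def={p,z} ue=∅
  L2: def={h,p} ue=∅
  L3: def={p,x} ue={p}
  L4: def={x,z} ue={x,z}
  L5: def={h,x} ue={h,x}
  L6: def={p} ue={p,x}
  L7: def={e,y} ue={e}
  L8: def={e} ue={e}

Backward fixpoint:
  live L0: ∅→{e,h}
  live L1: {e,h}→{e,h,p,z}
  live L2: {e}→{e}
  live L3: {e,h,p,z}→{e,h,p,x,z}
  live L4: {e,h,x,z}→{e,h,x}
  live L5: {e,h,x}→{e,h}
  live L6: {p,x}→∅
  live L7: {e,h}→{e,h}
  live L8: {e}→∅

Interference:
  e↔{h,p,x,y,z}
  h↔{e,p,x,y,z}
  p↔{e,h,x,z}
  x↔{e,h,p,z}
  y↔{e,h}
  z↔{e,h,p,x}

N(y) = ["e", "h"]

Answer: ["e", "h"]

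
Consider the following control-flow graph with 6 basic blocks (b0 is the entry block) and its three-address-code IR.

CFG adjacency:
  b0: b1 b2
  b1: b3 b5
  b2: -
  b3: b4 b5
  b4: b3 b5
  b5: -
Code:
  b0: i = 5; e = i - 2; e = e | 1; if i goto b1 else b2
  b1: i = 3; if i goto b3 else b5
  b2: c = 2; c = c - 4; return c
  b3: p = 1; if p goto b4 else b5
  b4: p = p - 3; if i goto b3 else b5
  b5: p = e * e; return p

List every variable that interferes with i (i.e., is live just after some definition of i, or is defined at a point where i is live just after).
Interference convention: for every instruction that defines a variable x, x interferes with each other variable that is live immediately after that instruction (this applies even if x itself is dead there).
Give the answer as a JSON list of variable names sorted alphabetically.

Answer: ["e", "p"]

Working:
Per-block:
  b0 def {e,i} use ∅
  b1 def {i} use ∅
  b2 def {c} use ∅
  b3 def {p} use ∅
  b4 def {p} use {i,p}
  b5 def {p} use {e}

Backward fixpoint:
  live b0: ∅→{e}
  live b1: {e}→{e,i}
  live b2: ∅→∅
  live b3: {e,i}→{e,i,p}
  live b4: {e,i,p}→{e,i}
  live b5: {e}→∅

Interfere edges:
  c: ∅
  e: {i,p}
  i: {e,p}
  p: {e,i}

N(i) = ["e", "p"]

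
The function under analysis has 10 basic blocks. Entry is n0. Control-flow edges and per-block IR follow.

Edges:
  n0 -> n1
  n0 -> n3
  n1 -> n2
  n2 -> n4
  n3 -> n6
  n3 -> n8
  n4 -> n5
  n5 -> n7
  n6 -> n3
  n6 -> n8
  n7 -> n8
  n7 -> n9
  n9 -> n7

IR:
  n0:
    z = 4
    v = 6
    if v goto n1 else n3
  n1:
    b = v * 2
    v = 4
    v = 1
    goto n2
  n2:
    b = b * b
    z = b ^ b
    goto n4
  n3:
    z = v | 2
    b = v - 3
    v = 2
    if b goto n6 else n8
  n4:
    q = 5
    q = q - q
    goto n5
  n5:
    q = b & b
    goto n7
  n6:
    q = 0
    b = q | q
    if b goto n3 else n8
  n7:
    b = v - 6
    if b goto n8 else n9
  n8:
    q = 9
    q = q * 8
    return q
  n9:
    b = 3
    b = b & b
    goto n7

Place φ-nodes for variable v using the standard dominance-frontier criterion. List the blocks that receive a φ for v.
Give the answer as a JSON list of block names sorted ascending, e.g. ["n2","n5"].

idom tree: n1←n0 n2←n1 n3←n0 n4←n2 n5←n4 n6←n3 n7←n5 n8←n0 n9←n7
Dom∩ at merges:
  n3: preds {n0,n6}: {n0} ∩ {n0,n3,n6} = {n0}; idom=n0
  n7: preds {n5,n9}: {n0,n1,n2,n4,n5} ∩ {n0,n1,n2,n4,n5,n7,n9} = {n0,n1,n2,n4,n5}; idom=n5
  n8: preds {n3,n6,n7}: {n0,n3} ∩ {n0,n3,n6} ∩ {n0,n1,n2,n4,n5,n7} = {n0}; idom=n0

Frontier:
  join n3 pred n0: · stop@n0
  join n3 pred n6: n6→n3 stop@n0
  join n7 pred n5: · stop@n5
  join n7 pred n9: n9→n7 stop@n5
  join n8 pred n3: n3 stop@n0
  join n8 pred n6: n6→n3 stop@n0
  join n8 pred n7: n7→n5→n4→n2→n1 stop@n0
  n0 → ∅
  n1 → {n8}
  n2 → {n8}
  n3 → {n3,n8}
  n4 → {n8}
  n5 → {n8}
  n6 → {n3,n8}
  n7 → {n7,n8}
  n8 → ∅
  n9 → {n7}

φ for v: defs {n0,n1,n3}
  DF⁺ = {n3,n8}

Answer: ["n3", "n8"]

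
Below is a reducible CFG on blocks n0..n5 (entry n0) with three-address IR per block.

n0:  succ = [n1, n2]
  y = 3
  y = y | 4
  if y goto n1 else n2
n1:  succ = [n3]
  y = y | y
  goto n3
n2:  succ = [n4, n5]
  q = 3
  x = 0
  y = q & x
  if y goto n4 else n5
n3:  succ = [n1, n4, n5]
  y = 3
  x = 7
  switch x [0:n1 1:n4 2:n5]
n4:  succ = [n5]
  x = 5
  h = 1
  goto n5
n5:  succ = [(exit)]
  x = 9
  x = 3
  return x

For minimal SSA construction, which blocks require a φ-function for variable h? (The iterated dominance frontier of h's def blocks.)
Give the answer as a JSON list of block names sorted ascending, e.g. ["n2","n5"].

idom tree: n1←n0 n2←n0 n3←n1 n4←n0 n5←n0
Join-block Dom:
  n1: preds {n0,n3}: {n0} ∩ {n0,n1,n3} = {n0}; idom=n0
  n4: preds {n2,n3}: {n0,n2} ∩ {n0,n1,n3} = {n0}; idom=n0
  n5: preds {n2,n3,n4}: {n0,n2} ∩ {n0,n1,n3} ∩ {n0,n4} = {n0}; idom=n0

DF walk-up:
  n1←n0: walk · to n0
  n1←n3: walk n3→n1 to n0
  n4←n2: walk n2 to n0
  n4←n3: walk n3→n1 to n0
  n5←n2: walk n2 to n0
  n5←n3: walk n3→n1 to n0
  n5←n4: walk n4 to n0
  n0 → ∅
  n1 → {n1,n4,n5}
  n2 → {n4,n5}
  n3 → {n1,n4,n5}
  n4 → {n5}
  n5 → ∅

φ for h: defs {n4}
  DF⁺ = {n5}

Answer: ["n5"]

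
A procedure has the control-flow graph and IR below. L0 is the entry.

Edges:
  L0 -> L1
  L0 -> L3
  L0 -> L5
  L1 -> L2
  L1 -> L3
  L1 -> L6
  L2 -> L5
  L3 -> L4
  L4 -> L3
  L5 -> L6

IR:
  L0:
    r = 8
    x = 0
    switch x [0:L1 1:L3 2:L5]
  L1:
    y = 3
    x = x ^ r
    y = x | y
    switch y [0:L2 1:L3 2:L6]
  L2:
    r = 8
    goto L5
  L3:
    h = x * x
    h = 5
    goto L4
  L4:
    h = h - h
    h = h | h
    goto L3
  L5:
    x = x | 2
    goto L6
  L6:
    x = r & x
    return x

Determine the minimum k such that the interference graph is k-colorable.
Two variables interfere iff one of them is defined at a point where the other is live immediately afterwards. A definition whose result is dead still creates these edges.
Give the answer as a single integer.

Answer: 3

Analysis:
Block summaries:
  L0: def={r,x} ue=∅
  L1: def={x,y} ue={r,x}
  L2: def={r} ue=∅
  L3: def={h} ue={x}
  L4: def={h} ue={h}
  L5: def={x} ue={x}
  L6: def={x} ue={r,x}

Backward fixpoint:
  live L0: ∅→{r,x}
  live L1: {r,x}→{r,x}
  live L2: {x}→{r,x}
  live L3: {x}→{h,x}
  live L4: {h,x}→{x}
  live L5: {r,x}→{r,x}
  live L6: {r,x}→∅

Interference:
  h: {x}
  r: {x,y}
  x: {h,r,y}
  y: {r,x}

Registers:
  lower bound: {r,x,y} mutually conflict ⇒ χ ≥ 3
  assign h→r1 r→r1 x→r0 y→r2 — no edge inside a register ⇒ χ ≤ 3
  χ = 3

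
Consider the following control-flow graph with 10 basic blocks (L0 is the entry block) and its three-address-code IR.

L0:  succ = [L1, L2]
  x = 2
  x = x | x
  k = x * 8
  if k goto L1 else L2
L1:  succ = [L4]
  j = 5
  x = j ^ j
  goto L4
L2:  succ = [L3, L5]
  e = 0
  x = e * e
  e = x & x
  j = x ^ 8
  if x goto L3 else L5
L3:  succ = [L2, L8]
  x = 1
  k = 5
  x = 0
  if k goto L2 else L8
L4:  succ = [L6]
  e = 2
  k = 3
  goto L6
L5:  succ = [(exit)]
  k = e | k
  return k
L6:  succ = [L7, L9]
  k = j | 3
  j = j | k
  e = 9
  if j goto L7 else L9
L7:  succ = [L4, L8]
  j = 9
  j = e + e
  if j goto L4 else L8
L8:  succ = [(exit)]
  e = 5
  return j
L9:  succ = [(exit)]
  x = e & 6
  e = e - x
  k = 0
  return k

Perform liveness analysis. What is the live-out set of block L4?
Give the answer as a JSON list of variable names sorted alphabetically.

Block summaries:
  L0: def={k,x} ue=∅
  L1: def={j,x} ue=∅
  L2: def={e,j,x} ue=∅
  L3: def={k,x} ue=∅
  L4: def={e,k} ue=∅
  L5: def={k} ue={e,k}
  L6: def={e,j,k} ue={j}
  L7: def={j} ue={e}
  L8: def={e} ue={j}
  L9: def={e,k,x} ue={e}

Live sets:
  live L0: ∅→{k}
  live L1: ∅→{j}
  live L2: {k}→{e,j,k}
  live L3: {j}→{j,k}
  live L4: {j}→{j}
  live L5: {e,k}→∅
  live L6: {j}→{e}
  live L7: {e}→{j}
  live L8: {j}→∅
  live L9: {e}→∅

live-out(L4) = ["j"]

Answer: ["j"]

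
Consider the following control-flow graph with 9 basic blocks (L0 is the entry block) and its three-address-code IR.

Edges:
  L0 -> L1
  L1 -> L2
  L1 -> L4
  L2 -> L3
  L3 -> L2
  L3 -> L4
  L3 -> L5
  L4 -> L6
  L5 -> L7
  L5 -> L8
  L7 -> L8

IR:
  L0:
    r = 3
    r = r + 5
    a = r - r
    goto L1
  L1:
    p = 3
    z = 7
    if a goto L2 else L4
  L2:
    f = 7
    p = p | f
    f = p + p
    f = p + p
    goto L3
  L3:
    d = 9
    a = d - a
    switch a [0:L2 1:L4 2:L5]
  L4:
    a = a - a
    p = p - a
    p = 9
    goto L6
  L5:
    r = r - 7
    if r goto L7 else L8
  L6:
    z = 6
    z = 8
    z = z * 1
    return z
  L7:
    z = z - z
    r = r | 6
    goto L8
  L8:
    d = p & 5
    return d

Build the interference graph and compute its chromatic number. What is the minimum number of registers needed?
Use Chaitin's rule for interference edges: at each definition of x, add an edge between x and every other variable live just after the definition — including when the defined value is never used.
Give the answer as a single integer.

Block summaries:
  L0: {a,r} / ∅
  L1: {p,z} / {a}
  L2: {f,p} / {p}
  L3: {a,d} / {a}
  L4: {a,p} / {a,p}
  L5: {r} / {r}
  L6: {z} / ∅
  L7: {r,z} / {r,z}
  L8: {d} / {p}

Liveness:
  live L0: ∅→{a,r}
  live L1: {a,r}→{a,p,r,z}
  live L2: {a,p,r,z}→{a,p,r,z}
  live L3: {a,p,r,z}→{a,p,r,z}
  live L4: {a,p}→∅
  live L5: {p,r,z}→{p,r,z}
  live L6: ∅→∅
  live L7: {p,r,z}→{p}
  live L8: {p}→∅

Interfere edges:
  a — {d,f,p,r,z}
  d — {a,p,r,z}
  f — {a,p,r,z}
  p — {a,d,f,r,z}
  r — {a,d,f,p,z}
  z — {a,d,f,p,r}

Colouring:
  lower bound: {a,d,p,r,z} mutually conflict ⇒ χ ≥ 5
  5-colouring: c0={a}  c1={p}  c2={r}  c3={z}  c4={d,f}
  χ = 5

Answer: 5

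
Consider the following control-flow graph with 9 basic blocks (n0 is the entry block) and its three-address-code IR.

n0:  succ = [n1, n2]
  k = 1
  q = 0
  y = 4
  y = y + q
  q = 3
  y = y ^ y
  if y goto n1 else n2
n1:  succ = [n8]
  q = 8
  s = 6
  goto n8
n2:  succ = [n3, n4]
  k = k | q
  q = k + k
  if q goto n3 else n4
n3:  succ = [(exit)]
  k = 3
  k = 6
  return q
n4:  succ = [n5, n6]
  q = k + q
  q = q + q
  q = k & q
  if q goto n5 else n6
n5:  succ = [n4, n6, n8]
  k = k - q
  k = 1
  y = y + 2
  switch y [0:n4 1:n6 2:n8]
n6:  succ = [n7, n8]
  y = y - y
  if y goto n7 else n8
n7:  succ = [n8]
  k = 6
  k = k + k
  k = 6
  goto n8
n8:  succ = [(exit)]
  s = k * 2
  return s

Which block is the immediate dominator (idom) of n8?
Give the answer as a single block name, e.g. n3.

Answer: n0

Analysis:
idom tree: n1←n0 n2←n0 n3←n2 n4←n2 n5←n4 n6←n4 n7←n6 n8←n0
Dom at joins:
  n4: preds {n2,n5}: {n0,n2} ∩ {n0,n2,n4,n5} = {n0,n2}; idom=n2
  n6: preds {n4,n5}: {n0,n2,n4} ∩ {n0,n2,n4,n5} = {n0,n2,n4}; idom=n4
  n8: preds {n1,n5,n6,n7}: {n0,n1} ∩ {n0,n2,n4,n5} ∩ {n0,n2,n4,n6} ∩ {n0,n2,n4,n6,n7} = {n0}; idom=n0

idom(n8) = n0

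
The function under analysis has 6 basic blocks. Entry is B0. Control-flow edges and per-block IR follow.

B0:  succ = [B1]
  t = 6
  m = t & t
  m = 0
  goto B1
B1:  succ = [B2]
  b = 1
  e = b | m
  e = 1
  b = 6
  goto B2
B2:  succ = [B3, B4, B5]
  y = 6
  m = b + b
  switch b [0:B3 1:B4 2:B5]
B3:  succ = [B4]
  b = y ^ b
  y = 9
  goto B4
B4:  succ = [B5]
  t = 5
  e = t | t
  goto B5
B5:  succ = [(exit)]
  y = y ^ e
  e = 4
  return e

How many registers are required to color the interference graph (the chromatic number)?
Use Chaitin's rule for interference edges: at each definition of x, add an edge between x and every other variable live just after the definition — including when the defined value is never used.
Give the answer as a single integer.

Answer: 4

Working:
Block summaries:
  B0: def={m,t} ue=∅
  B1: def={b,e} ue={m}
  B2: def={m,y} ue={b}
  B3: def={b,y} ue={b,y}
  B4: def={e,t} ue=∅
  B5: def={e,y} ue={e,y}

Backward fixpoint:
  B0 li=∅ lo={m}
  B1 li={m} lo={b,e}
  B2 li={b,e} lo={b,e,y}
  B3 li={b,y} lo={y}
  B4 li={y} lo={e,y}
  B5 li={e,y} lo=∅

Conflict graph:
  b — {e,m,y}
  e — {b,m,y}
  m — {b,e,y}
  t — {y}
  y — {b,e,m,t}

Colouring:
  clique {b,e,m,y} ⇒ need ≥ 4
  assign b→R1 e→R2 m→R3 t→R1 y→R0 — no edge inside a register ⇒ χ ≤ 4
  χ = 4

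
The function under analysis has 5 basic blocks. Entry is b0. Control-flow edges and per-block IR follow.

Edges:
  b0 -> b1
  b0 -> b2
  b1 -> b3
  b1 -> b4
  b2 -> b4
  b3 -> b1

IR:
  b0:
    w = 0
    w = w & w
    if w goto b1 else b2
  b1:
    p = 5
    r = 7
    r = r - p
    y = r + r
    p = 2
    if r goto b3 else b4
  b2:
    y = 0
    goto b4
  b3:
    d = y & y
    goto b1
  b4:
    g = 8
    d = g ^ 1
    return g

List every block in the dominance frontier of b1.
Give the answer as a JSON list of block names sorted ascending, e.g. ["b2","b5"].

Answer: ["b1", "b4"]

Analysis:
idom tree: b1←b0 b2←b0 b3←b1 b4←b0
Dom∩ at merges:
  b1: preds {b0,b3}: {b0} ∩ {b0,b1,b3} = {b0}; idom=b0
  b4: preds {b1,b2}: {b0,b1} ∩ {b0,b2} = {b0}; idom=b0

DF walk-up:
  join b1 pred b0: · stop@b0
  join b1 pred b3: b3→b1 stop@b0
  join b4 pred b1: b1 stop@b0
  join b4 pred b2: b2 stop@b0
  DF(b0)=∅
  DF(b1)={b1,b4}
  DF(b2)={b4}
  DF(b3)={b1}
  DF(b4)=∅

DF(b1) = ["b1", "b4"]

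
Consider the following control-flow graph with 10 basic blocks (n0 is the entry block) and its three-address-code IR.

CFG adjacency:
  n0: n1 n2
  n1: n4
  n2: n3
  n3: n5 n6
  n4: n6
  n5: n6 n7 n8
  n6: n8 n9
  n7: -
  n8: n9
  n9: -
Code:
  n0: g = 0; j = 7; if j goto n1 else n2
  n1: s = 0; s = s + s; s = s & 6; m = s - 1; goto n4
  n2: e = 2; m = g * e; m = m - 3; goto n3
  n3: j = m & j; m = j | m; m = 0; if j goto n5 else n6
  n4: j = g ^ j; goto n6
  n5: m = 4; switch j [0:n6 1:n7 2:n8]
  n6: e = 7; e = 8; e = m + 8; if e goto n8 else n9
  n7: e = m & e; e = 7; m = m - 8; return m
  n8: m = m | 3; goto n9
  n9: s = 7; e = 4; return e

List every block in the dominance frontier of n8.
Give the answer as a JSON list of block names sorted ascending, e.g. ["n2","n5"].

idom tree: n1←n0 n2←n0 n3←n2 n4←n1 n5←n3 n6←n0 n7←n5 n8←n0 n9←n0
Dom at joins:
  n6: preds {n3,n4,n5}: {n0,n2,n3} ∩ {n0,n1,n4} ∩ {n0,n2,n3,n5} = {n0}; idom=n0
  n8: preds {n5,n6}: {n0,n2,n3,n5} ∩ {n0,n6} = {n0}; idom=n0
  n9: preds {n6,n8}: {n0,n6} ∩ {n0,n8} = {n0}; idom=n0

DF derivation:
  n6←n3: walk n3→n2 to n0
  n6←n4: walk n4→n1 to n0
  n6←n5: walk n5→n3→n2 to n0
  n8←n5: walk n5→n3→n2 to n0
  n8←n6: walk n6 to n0
  n9←n6: walk n6 to n0
  n9←n8: walk n8 to n0
  n0: DF=∅
  n1: DF={n6}
  n2: DF={n6,n8}
  n3: DF={n6,n8}
  n4: DF={n6}
  n5: DF={n6,n8}
  n6: DF={n8,n9}
  n7: DF=∅
  n8: DF={n9}
  n9: DF=∅

DF(n8) = ["n9"]

Answer: ["n9"]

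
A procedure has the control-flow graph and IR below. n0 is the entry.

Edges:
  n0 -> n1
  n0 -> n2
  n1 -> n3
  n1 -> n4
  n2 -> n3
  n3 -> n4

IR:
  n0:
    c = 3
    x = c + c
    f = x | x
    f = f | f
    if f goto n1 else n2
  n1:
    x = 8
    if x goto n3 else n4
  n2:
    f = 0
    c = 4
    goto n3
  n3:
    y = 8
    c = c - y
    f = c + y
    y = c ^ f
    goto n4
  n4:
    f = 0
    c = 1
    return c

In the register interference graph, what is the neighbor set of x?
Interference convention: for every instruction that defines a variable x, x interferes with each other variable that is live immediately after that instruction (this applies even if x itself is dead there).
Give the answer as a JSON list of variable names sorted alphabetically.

def/use:
  n0: {c,f,x} / ∅
  n1: {x} / ∅
  n2: {c,f} / ∅
  n3: {c,f,y} / {c}
  n4: {c,f} / ∅

Backward fixpoint:
  live n0: ∅→{c}
  live n1: {c}→{c}
  live n2: ∅→{c}
  live n3: {c}→∅
  live n4: ∅→∅

Interference:
  c — {f,x,y}
  f — {c}
  x — {c}
  y — {c}

N(x) = ["c"]

Answer: ["c"]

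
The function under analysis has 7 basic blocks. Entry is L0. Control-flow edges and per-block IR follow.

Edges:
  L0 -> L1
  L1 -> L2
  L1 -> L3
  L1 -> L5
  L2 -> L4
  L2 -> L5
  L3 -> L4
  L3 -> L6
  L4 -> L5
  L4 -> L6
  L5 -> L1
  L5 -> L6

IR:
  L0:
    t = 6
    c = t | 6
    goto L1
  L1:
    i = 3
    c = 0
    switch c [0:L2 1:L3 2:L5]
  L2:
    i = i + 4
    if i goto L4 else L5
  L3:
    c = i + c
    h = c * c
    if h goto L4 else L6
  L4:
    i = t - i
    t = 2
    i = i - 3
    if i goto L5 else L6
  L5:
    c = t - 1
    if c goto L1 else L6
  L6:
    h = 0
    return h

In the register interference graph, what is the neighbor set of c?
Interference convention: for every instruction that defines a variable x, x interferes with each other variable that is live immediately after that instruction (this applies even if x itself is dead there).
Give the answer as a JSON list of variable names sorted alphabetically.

Answer: ["i", "t"]

Working:
def/use:
  L0: def={c,t} ue=∅
  L1: def={c,i} ue=∅
  L2: def={i} ue={i}
  L3: def={c,h} ue={c,i}
  L4: def={i,t} ue={i,t}
  L5: def={c} ue={t}
  L6: def={h} ue=∅

Backward fixpoint:
  L0: in=∅ out={t}
  L1: in={t} out={c,i,t}
  L2: in={i,t} out={i,t}
  L3: in={c,i,t} out={i,t}
  L4: in={i,t} out={t}
  L5: in={t} out={t}
  L6: in=∅ out=∅

Interference:
  c — {i,t}
  h — {i,t}
  i — {c,h,t}
  t — {c,h,i}

N(c) = ["i", "t"]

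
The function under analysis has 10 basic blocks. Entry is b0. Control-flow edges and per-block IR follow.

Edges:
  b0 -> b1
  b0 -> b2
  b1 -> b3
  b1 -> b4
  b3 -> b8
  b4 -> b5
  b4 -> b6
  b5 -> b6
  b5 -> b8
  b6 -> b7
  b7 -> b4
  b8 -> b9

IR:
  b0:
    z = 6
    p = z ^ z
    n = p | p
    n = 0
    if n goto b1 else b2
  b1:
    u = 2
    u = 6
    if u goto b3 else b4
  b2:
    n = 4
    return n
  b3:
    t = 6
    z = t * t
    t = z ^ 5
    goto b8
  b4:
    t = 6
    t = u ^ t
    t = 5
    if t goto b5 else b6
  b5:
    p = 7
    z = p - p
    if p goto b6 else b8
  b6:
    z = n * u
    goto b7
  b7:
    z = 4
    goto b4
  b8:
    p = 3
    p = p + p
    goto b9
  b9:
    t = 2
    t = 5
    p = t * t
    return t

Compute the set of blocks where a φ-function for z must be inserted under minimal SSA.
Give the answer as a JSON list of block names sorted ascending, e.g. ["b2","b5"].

Answer: ["b4", "b6", "b8"]

Analysis:
idom tree: b1←b0 b2←b0 b3←b1 b4←b1 b5←b4 b6←b4 b7←b6 b8←b1 b9←b8
Dom at joins:
  b4: preds {b1,b7}: {b0,b1} ∩ {b0,b1,b4,b6,b7} = {b0,b1}; idom=b1
  b6: preds {b4,b5}: {b0,b1,b4} ∩ {b0,b1,b4,b5} = {b0,b1,b4}; idom=b4
  b8: preds {b3,b5}: {b0,b1,b3} ∩ {b0,b1,b4,b5} = {b0,b1}; idom=b1

Frontier:
  b4←b1: walk · to b1
  b4←b7: walk b7→b6→b4 to b1
  b6←b4: walk · to b4
  b6←b5: walk b5 to b4
  b8←b3: walk b3 to b1
  b8←b5: walk b5→b4 to b1
  b0 → ∅
  b1 → ∅
  b2 → ∅
  b3 → {b8}
  b4 → {b4,b8}
  b5 → {b6,b8}
  b6 → {b4}
  b7 → {b4}
  b8 → ∅
  b9 → ∅

φ for z: defs {b0,b3,b5,b6,b7}
  DF⁺ = {b4,b6,b8}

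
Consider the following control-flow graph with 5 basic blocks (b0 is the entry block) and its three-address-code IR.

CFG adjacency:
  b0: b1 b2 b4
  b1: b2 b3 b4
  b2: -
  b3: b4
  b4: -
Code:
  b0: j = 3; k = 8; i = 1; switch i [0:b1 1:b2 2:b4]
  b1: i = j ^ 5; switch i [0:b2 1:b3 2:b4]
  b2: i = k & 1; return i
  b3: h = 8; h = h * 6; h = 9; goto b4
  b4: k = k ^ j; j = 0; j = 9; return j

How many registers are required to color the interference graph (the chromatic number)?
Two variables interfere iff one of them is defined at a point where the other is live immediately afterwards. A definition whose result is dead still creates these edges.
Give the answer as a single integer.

Answer: 3

Analysis:
def/use:
  b0: def={i,j,k} ue=∅
  b1: def={i} ue={j}
  b2: def={i} ue={k}
  b3: def={h} ue=∅
  b4: def={j,k} ue={j,k}

Liveness:
  b0 li=∅ lo={j,k}
  b1 li={j,k} lo={j,k}
  b2 li={k} lo=∅
  b3 li={j,k} lo={j,k}
  b4 li={j,k} lo=∅

Conflict graph:
  h: {j,k}
  i: {j,k}
  j: {h,i,k}
  k: {h,i,j}

Registers:
  clique {h,j,k} ⇒ need ≥ 3
  3-colouring: r0={j}  r1={k}  r2={h,i}
  χ = 3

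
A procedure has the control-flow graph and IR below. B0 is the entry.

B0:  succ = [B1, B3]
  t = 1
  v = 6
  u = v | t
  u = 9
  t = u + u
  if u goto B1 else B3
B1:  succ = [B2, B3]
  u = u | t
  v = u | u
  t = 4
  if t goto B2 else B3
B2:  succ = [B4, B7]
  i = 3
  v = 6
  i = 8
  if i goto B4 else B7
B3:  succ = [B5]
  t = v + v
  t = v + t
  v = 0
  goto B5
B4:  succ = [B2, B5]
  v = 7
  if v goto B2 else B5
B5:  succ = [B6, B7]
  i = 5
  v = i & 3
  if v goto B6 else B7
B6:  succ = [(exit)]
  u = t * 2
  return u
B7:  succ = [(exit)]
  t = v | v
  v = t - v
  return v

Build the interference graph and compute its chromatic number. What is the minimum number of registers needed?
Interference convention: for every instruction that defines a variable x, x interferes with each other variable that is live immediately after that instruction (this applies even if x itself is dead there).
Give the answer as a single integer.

Block summaries:
  B0: def={t,u,v} ue=∅
  B1: def={t,u,v} ue={t,u}
  B2: def={i,v} ue=∅
  B3: def={t,v} ue={v}
  B4: def={v} ue=∅
  B5: def={i,v} ue=∅
  B6: def={u} ue={t}
  B7: def={t,v} ue={v}

Backward fixpoint:
  B0 li=∅ lo={t,u,v}
  B1 li={t,u} lo={t,v}
  B2 li={t} lo={t,v}
  B3 li={v} lo={t}
  B4 li={t} lo={t}
  B5 li={t} lo={t,v}
  B6 li={t} lo=∅
  B7 li={v} lo=∅

Conflict graph:
  i↔{t,v}
  t↔{i,u,v}
  u↔{t,v}
  v↔{i,t,u}

Registers:
  lower bound: {i,t,v} mutually conflict ⇒ χ ≥ 3
  3-colouring: r0={t}  r1={v}  r2={i,u}
  χ = 3

Answer: 3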